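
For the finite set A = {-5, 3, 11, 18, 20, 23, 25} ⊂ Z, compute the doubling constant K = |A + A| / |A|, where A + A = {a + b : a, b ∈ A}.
K = |A + A| / |A| = 25/7

Enumerate A + A = {a + b : a, b ∈ A}. With |A| = 7, there are |A|^2 = 49 ordered sum pairs; collecting distinct values, A + A = {-10, -2, 6, 13, 14, 15, 18, 20, 21, 22, 23, 26, 28, 29, 31, 34, 36, 38, 40, 41, 43, 45, 46, 48, 50}, so |A + A| = 25. Thus K = 25/7. For comparison, the minimum possible |A + A| over all 7-element sets is 2·7 − 1 = 13 (so min K = 13/7), attained only by arithmetic progressions.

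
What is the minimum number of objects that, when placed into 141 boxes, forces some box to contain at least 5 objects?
n = (5 − 1)·141 + 1 = 565

By the generalised pigeonhole principle, to guarantee some box contains ≥ r objects we need more than (r − 1) · k objects total. Threshold: n = (r − 1) · k + 1. With r = 5 and k = 141: n = 4 · 141 + 1 = 564 + 1 = 565. For n = 564 = 4 · 141, we can put exactly 4 objects in every box, avoiding 5 in any single one — so 565 is tight.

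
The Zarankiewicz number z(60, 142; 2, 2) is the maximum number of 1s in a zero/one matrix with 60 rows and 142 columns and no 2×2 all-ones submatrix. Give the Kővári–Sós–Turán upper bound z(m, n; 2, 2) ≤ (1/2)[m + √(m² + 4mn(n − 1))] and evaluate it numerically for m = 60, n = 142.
z(60, 142; 2, 2) ≤ (1/2)[60 + √(60² + 4·60·142·141)] = (1/2)[60 + √4808880] = 1126.4579

Kővári–Sós–Turán: let r_1, ..., r_60 be the row sums and z = Σ r_i the total number of 1s. Each pair of columns can share at most one row with both entries 1 (else a 2×2 all-ones block appears), so Σ_i C(r_i, 2) ≤ C(142, 2) = 10011. By convexity Σ_i C(r_i, 2) ≥ 60·C(z/60, 2) = z(z − 60)/(2·60), giving z² − 60z − 60·142·141 ≤ 0 and hence z ≤ (1/2)[60 + √(3600 + 4·1201320)] = (1/2)[60 + √4808880] ≈ (1/2)(60 + 2192.9159) = 1126.4579.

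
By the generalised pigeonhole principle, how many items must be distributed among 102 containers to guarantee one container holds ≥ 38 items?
n = (38 − 1)·102 + 1 = 3775

By the generalised pigeonhole principle, to guarantee some box contains ≥ r objects we need more than (r − 1) · k objects total. Threshold: n = (r − 1) · k + 1. With r = 38 and k = 102: n = 37 · 102 + 1 = 3774 + 1 = 3775. For n = 3774 = 37 · 102, we can put exactly 37 objects in every box, avoiding 38 in any single one — so 3775 is tight.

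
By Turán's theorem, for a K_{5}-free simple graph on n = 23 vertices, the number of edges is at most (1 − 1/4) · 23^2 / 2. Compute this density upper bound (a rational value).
Turán density bound = (3/4) · 23^2/2 = 1587/8 ≈ 198.375

Turán's theorem: ex(n, K_{r+1}) is achieved by the complete r-partite Turán graph T(n, r) with parts as balanced as possible, and is at most (1 − 1/r) · n^2/2. For r = 4, n = 23: the density bound is (3/4) · 529/2 = 1587/8 ≈ 198.375. The integer-valued extremum is e(T(23, 4)) = 198, which is strictly less than the density bound 1587/8 since 4 ∤ 23 (the parts of T(23, 4) cannot all be equal).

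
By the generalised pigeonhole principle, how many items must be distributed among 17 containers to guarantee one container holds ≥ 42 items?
n = (42 − 1)·17 + 1 = 698

By the generalised pigeonhole principle, to guarantee some box contains ≥ r objects we need more than (r − 1) · k objects total. Threshold: n = (r − 1) · k + 1. With r = 42 and k = 17: n = 41 · 17 + 1 = 697 + 1 = 698. For n = 697 = 41 · 17, we can put exactly 41 objects in every box, avoiding 42 in any single one — so 698 is tight.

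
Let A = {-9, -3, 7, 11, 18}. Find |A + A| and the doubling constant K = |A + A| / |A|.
K = |A + A| / |A| = 15/5 = 3

Enumerate A + A = {a + b : a, b ∈ A}. With |A| = 5, there are |A|^2 = 25 ordered sum pairs; collecting distinct values, A + A = {-18, -12, -6, -2, 2, 4, 8, 9, 14, 15, 18, 22, 25, 29, 36}, so |A + A| = 15. Thus K = 15/5 = 3. For comparison, the minimum possible |A + A| over all 5-element sets is 2·5 − 1 = 9 (so min K = 9/5), attained only by arithmetic progressions.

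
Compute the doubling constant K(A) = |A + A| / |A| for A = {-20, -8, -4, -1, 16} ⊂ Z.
K = |A + A| / |A| = 15/5 = 3

Enumerate A + A = {a + b : a, b ∈ A}. With |A| = 5, there are |A|^2 = 25 ordered sum pairs; collecting distinct values, A + A = {-40, -28, -24, -21, -16, -12, -9, -8, -5, -4, -2, 8, 12, 15, 32}, so |A + A| = 15. Thus K = 15/5 = 3. For comparison, the minimum possible |A + A| over all 5-element sets is 2·5 − 1 = 9 (so min K = 9/5), attained only by arithmetic progressions.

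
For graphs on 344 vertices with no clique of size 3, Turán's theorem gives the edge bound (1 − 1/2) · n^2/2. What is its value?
Turán density bound = (1/2) · 344^2/2 = 29584

Turán's theorem: ex(n, K_{r+1}) is achieved by the complete r-partite Turán graph T(n, r) with parts as balanced as possible, and is at most (1 − 1/r) · n^2/2. For r = 2, n = 344: the density bound is (1/2) · 118336/2 = 29584. Since 2 ∣ 344, the Turán graph T(344, 2) has parts of equal size 172, and its edge count e(T(344, 2)) = 29584 attains the density bound exactly.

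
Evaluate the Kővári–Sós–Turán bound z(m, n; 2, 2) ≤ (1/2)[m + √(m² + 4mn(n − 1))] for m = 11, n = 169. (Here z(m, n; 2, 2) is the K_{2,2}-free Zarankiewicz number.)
z(11, 169; 2, 2) ≤ (1/2)[11 + √(11² + 4·11·169·168)] = (1/2)[11 + √1249369] = 564.3759

Kővári–Sós–Turán: let r_1, ..., r_11 be the row sums and z = Σ r_i the total number of 1s. Each pair of columns can share at most one row with both entries 1 (else a 2×2 all-ones block appears), so Σ_i C(r_i, 2) ≤ C(169, 2) = 14196. By convexity Σ_i C(r_i, 2) ≥ 11·C(z/11, 2) = z(z − 11)/(2·11), giving z² − 11z − 11·169·168 ≤ 0 and hence z ≤ (1/2)[11 + √(121 + 4·312312)] = (1/2)[11 + √1249369] ≈ (1/2)(11 + 1117.7518) = 564.3759.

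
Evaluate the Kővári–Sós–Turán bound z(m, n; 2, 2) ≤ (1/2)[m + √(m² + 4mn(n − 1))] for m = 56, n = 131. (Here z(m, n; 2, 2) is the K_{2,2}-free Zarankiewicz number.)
z(56, 131; 2, 2) ≤ (1/2)[56 + √(56² + 4·56·131·130)] = (1/2)[56 + √3817856] = 1004.9667

Kővári–Sós–Turán: let r_1, ..., r_56 be the row sums and z = Σ r_i the total number of 1s. Each pair of columns can share at most one row with both entries 1 (else a 2×2 all-ones block appears), so Σ_i C(r_i, 2) ≤ C(131, 2) = 8515. By convexity Σ_i C(r_i, 2) ≥ 56·C(z/56, 2) = z(z − 56)/(2·56), giving z² − 56z − 56·131·130 ≤ 0 and hence z ≤ (1/2)[56 + √(3136 + 4·953680)] = (1/2)[56 + √3817856] ≈ (1/2)(56 + 1953.9335) = 1004.9667.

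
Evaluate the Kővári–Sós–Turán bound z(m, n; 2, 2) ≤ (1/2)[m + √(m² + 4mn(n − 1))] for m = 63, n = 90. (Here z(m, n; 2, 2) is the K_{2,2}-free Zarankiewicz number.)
z(63, 90; 2, 2) ≤ (1/2)[63 + √(63² + 4·63·90·89)] = (1/2)[63 + √2022489] = 742.5712

Kővári–Sós–Turán: let r_1, ..., r_63 be the row sums and z = Σ r_i the total number of 1s. Each pair of columns can share at most one row with both entries 1 (else a 2×2 all-ones block appears), so Σ_i C(r_i, 2) ≤ C(90, 2) = 4005. By convexity Σ_i C(r_i, 2) ≥ 63·C(z/63, 2) = z(z − 63)/(2·63), giving z² − 63z − 63·90·89 ≤ 0 and hence z ≤ (1/2)[63 + √(3969 + 4·504630)] = (1/2)[63 + √2022489] ≈ (1/2)(63 + 1422.1424) = 742.5712.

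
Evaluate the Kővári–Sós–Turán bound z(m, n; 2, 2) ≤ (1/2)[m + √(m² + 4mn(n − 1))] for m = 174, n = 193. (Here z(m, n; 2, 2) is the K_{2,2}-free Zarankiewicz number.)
z(174, 193; 2, 2) ≤ (1/2)[174 + √(174² + 4·174·193·192)] = (1/2)[174 + √25821252] = 2627.7308

Kővári–Sós–Turán: let r_1, ..., r_174 be the row sums and z = Σ r_i the total number of 1s. Each pair of columns can share at most one row with both entries 1 (else a 2×2 all-ones block appears), so Σ_i C(r_i, 2) ≤ C(193, 2) = 18528. By convexity Σ_i C(r_i, 2) ≥ 174·C(z/174, 2) = z(z − 174)/(2·174), giving z² − 174z − 174·193·192 ≤ 0 and hence z ≤ (1/2)[174 + √(30276 + 4·6447744)] = (1/2)[174 + √25821252] ≈ (1/2)(174 + 5081.4616) = 2627.7308.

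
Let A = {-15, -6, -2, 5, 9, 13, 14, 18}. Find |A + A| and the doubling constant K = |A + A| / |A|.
K = |A + A| / |A| = 28/8 = 7/2

Enumerate A + A = {a + b : a, b ∈ A}. With |A| = 8, there are |A|^2 = 64 ordered sum pairs; collecting distinct values, A + A = {-30, -21, -17, -12, -10, -8, -6, -4, -2, -1, 3, 7, 8, 10, 11, 12, 14, 16, 18, 19, 22, 23, 26, 27, 28, 31, 32, 36}, so |A + A| = 28. Thus K = 28/8 = 7/2. For comparison, the minimum possible |A + A| over all 8-element sets is 2·8 − 1 = 15 (so min K = 15/8), attained only by arithmetic progressions.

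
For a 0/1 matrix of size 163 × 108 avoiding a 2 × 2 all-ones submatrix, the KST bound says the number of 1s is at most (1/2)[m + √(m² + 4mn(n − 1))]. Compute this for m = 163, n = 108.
z(163, 108; 2, 2) ≤ (1/2)[163 + √(163² + 4·163·108·107)] = (1/2)[163 + √7561081] = 1456.371

Kővári–Sós–Turán: let r_1, ..., r_163 be the row sums and z = Σ r_i the total number of 1s. Each pair of columns can share at most one row with both entries 1 (else a 2×2 all-ones block appears), so Σ_i C(r_i, 2) ≤ C(108, 2) = 5778. By convexity Σ_i C(r_i, 2) ≥ 163·C(z/163, 2) = z(z − 163)/(2·163), giving z² − 163z − 163·108·107 ≤ 0 and hence z ≤ (1/2)[163 + √(26569 + 4·1883628)] = (1/2)[163 + √7561081] ≈ (1/2)(163 + 2749.742) = 1456.371.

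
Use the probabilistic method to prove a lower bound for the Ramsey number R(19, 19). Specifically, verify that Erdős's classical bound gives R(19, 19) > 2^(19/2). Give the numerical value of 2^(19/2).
2^(19/2) = 724.0773; so R(19, 19) > 724.0773

Colour each edge of K_n uniformly at random with red/blue. The expected number of monochromatic K_19 is C(n, 19) · 2 · 2^(−C(19,2)). If C(n, 19) · 2^(1 − C(19,2)) < 1, then with positive probability no monochromatic K_19 exists, so R(19, 19) > n. The standard estimate C(n, 19) ≤ n^19/19! shows this inequality holds whenever n ≤ 2^(19/2) (since 19! · 2^(C(19,2) − 1) > 2^(19^2/2) ≥ n^19). Hence R(19, 19) > 2^(19/2) = 724.0773.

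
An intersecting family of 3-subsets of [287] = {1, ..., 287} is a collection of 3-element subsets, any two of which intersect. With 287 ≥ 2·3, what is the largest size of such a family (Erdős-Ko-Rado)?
max |F| = C(286, 2) = 40755

Erdős-Ko-Rado (1961): when n ≥ 2k, max |F| = C(n−1, k−1). The bound is attained by the star {A : i ∈ A} for any fixed i ∈ [n]. Here C(287−1, 3−1) = C(286, 2) = 40755.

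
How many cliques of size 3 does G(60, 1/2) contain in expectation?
E[# K_3] = C(60, 3) · (1/2)^C(3, 2) = 34220 / 2^3 = 8555/2 = 4277.5

For each 3-subset S of vertices (there are C(60, 3) = 34220 such S), let X_S = 1 if S induces a K_3 (all C(3, 2) = 3 edges present). Then P(X_S = 1) = (1/2)^3 = 1/8. By linearity of expectation, E[# K_3] = C(60, 3) · (1/2)^3 = 34220 / 8 = 8555/2 = 4277.5.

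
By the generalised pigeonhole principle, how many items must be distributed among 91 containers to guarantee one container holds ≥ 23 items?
n = (23 − 1)·91 + 1 = 2003

By the generalised pigeonhole principle, to guarantee some box contains ≥ r objects we need more than (r − 1) · k objects total. Threshold: n = (r − 1) · k + 1. With r = 23 and k = 91: n = 22 · 91 + 1 = 2002 + 1 = 2003. For n = 2002 = 22 · 91, we can put exactly 22 objects in every box, avoiding 23 in any single one — so 2003 is tight.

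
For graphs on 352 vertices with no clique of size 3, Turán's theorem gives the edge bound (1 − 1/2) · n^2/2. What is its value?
Turán density bound = (1/2) · 352^2/2 = 30976

Turán's theorem: ex(n, K_{r+1}) is achieved by the complete r-partite Turán graph T(n, r) with parts as balanced as possible, and is at most (1 − 1/r) · n^2/2. For r = 2, n = 352: the density bound is (1/2) · 123904/2 = 30976. Since 2 ∣ 352, the Turán graph T(352, 2) has parts of equal size 176, and its edge count e(T(352, 2)) = 30976 attains the density bound exactly.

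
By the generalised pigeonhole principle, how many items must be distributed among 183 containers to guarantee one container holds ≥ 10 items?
n = (10 − 1)·183 + 1 = 1648

By the generalised pigeonhole principle, to guarantee some box contains ≥ r objects we need more than (r − 1) · k objects total. Threshold: n = (r − 1) · k + 1. With r = 10 and k = 183: n = 9 · 183 + 1 = 1647 + 1 = 1648. For n = 1647 = 9 · 183, we can put exactly 9 objects in every box, avoiding 10 in any single one — so 1648 is tight.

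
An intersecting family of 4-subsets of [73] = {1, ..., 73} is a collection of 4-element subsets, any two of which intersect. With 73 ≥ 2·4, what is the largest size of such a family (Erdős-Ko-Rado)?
max |F| = C(72, 3) = 59640

Erdős-Ko-Rado (1961): when n ≥ 2k, max |F| = C(n−1, k−1). The bound is attained by the star {A : i ∈ A} for any fixed i ∈ [n]. Here C(73−1, 4−1) = C(72, 3) = 59640.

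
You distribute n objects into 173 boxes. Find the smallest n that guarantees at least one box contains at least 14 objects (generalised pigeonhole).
n = (14 − 1)·173 + 1 = 2250

By the generalised pigeonhole principle, to guarantee some box contains ≥ r objects we need more than (r − 1) · k objects total. Threshold: n = (r − 1) · k + 1. With r = 14 and k = 173: n = 13 · 173 + 1 = 2249 + 1 = 2250. For n = 2249 = 13 · 173, we can put exactly 13 objects in every box, avoiding 14 in any single one — so 2250 is tight.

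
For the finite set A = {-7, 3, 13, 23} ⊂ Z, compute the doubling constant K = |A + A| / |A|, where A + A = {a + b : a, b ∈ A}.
K = |A + A| / |A| = 7/4

Enumerate A + A = {a + b : a, b ∈ A}. With |A| = 4, there are |A|^2 = 16 ordered sum pairs; collecting distinct values, A + A = {-14, -4, 6, 16, 26, 36, 46}, so |A + A| = 7. Thus K = 7/4. Here |A + A| = 2|A| − 1 = 7, the minimum possible — so K = 7/4 is minimal, which holds iff A is an arithmetic progression.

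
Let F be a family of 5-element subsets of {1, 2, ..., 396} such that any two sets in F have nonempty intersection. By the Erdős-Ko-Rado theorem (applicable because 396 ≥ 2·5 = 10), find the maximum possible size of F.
max |F| = C(395, 4) = 998988970

The Erdős-Ko-Rado theorem states: for n ≥ 2k, an intersecting family of k-subsets of an n-element set has size at most C(n − 1, k − 1), with equality for 'star' families {A ⊆ [n] : |A| = k, i ∈ A} (fix an element i). For n = 396, k = 5: C(395, 4) = 998988970.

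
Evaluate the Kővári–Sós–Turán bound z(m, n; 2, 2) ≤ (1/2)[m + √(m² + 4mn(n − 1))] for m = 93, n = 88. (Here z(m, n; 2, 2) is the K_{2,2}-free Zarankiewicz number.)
z(93, 88; 2, 2) ≤ (1/2)[93 + √(93² + 4·93·88·87)] = (1/2)[93 + √2856681] = 891.5859

Kővári–Sós–Turán: let r_1, ..., r_93 be the row sums and z = Σ r_i the total number of 1s. Each pair of columns can share at most one row with both entries 1 (else a 2×2 all-ones block appears), so Σ_i C(r_i, 2) ≤ C(88, 2) = 3828. By convexity Σ_i C(r_i, 2) ≥ 93·C(z/93, 2) = z(z − 93)/(2·93), giving z² − 93z − 93·88·87 ≤ 0 and hence z ≤ (1/2)[93 + √(8649 + 4·712008)] = (1/2)[93 + √2856681] ≈ (1/2)(93 + 1690.1719) = 891.5859.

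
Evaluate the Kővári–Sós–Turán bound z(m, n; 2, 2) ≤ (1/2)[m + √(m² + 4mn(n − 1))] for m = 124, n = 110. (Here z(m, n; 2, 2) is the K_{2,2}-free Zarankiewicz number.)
z(124, 110; 2, 2) ≤ (1/2)[124 + √(124² + 4·124·110·109)] = (1/2)[124 + √5962416] = 1282.9029

Kővári–Sós–Turán: let r_1, ..., r_124 be the row sums and z = Σ r_i the total number of 1s. Each pair of columns can share at most one row with both entries 1 (else a 2×2 all-ones block appears), so Σ_i C(r_i, 2) ≤ C(110, 2) = 5995. By convexity Σ_i C(r_i, 2) ≥ 124·C(z/124, 2) = z(z − 124)/(2·124), giving z² − 124z − 124·110·109 ≤ 0 and hence z ≤ (1/2)[124 + √(15376 + 4·1486760)] = (1/2)[124 + √5962416] ≈ (1/2)(124 + 2441.8059) = 1282.9029.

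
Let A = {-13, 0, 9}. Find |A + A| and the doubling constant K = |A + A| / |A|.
K = |A + A| / |A| = 6/3 = 2

Enumerate A + A = {a + b : a, b ∈ A}. With |A| = 3, there are |A|^2 = 9 ordered sum pairs; collecting distinct values, A + A = {-26, -13, -4, 0, 9, 18}, so |A + A| = 6. Thus K = 6/3 = 2. For comparison, the minimum possible |A + A| over all 3-element sets is 2·3 − 1 = 5 (so min K = 5/3), attained only by arithmetic progressions.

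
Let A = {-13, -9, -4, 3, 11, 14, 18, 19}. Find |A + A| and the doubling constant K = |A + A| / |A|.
K = |A + A| / |A| = 31/8

Enumerate A + A = {a + b : a, b ∈ A}. With |A| = 8, there are |A|^2 = 64 ordered sum pairs; collecting distinct values, A + A = {-26, -22, -18, -17, -13, -10, -8, -6, -2, -1, 1, 2, 5, 6, 7, 9, 10, 14, 15, 17, 21, 22, 25, 28, 29, 30, 32, 33, 36, 37, 38}, so |A + A| = 31. Thus K = 31/8. For comparison, the minimum possible |A + A| over all 8-element sets is 2·8 − 1 = 15 (so min K = 15/8), attained only by arithmetic progressions.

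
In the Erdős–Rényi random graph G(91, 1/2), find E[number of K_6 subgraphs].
E[# K_6] = C(91, 6) · (1/2)^C(6, 2) = 666563898 / 2^15 = 333281949/16384 ≈ 20341.915833

For each 6-subset S of vertices (there are C(91, 6) = 666563898 such S), let X_S = 1 if S induces a K_6 (all C(6, 2) = 15 edges present). Then P(X_S = 1) = (1/2)^15 = 1/32768. By linearity of expectation, E[# K_6] = C(91, 6) · (1/2)^15 = 666563898 / 32768 = 333281949/16384 ≈ 20341.915833.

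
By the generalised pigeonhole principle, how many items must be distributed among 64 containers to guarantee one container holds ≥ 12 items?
n = (12 − 1)·64 + 1 = 705

By the generalised pigeonhole principle, to guarantee some box contains ≥ r objects we need more than (r − 1) · k objects total. Threshold: n = (r − 1) · k + 1. With r = 12 and k = 64: n = 11 · 64 + 1 = 704 + 1 = 705. For n = 704 = 11 · 64, we can put exactly 11 objects in every box, avoiding 12 in any single one — so 705 is tight.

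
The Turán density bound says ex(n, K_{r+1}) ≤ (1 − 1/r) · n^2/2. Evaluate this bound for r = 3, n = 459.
Turán density bound = (2/3) · 459^2/2 = 70227

Turán's theorem: ex(n, K_{r+1}) is achieved by the complete r-partite Turán graph T(n, r) with parts as balanced as possible, and is at most (1 − 1/r) · n^2/2. For r = 3, n = 459: the density bound is (2/3) · 210681/2 = 70227. Since 3 ∣ 459, the Turán graph T(459, 3) has parts of equal size 153, and its edge count e(T(459, 3)) = 70227 attains the density bound exactly.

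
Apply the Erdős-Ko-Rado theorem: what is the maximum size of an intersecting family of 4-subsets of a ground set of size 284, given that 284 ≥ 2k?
max |F| = C(283, 3) = 3737581

The Erdős-Ko-Rado theorem states: for n ≥ 2k, an intersecting family of k-subsets of an n-element set has size at most C(n − 1, k − 1), with equality for 'star' families {A ⊆ [n] : |A| = k, i ∈ A} (fix an element i). For n = 284, k = 4: C(283, 3) = 3737581.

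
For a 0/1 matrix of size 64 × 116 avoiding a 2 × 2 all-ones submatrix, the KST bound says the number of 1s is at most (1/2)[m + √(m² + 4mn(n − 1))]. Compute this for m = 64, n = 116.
z(64, 116; 2, 2) ≤ (1/2)[64 + √(64² + 4·64·116·115)] = (1/2)[64 + √3419136] = 956.5453

Kővári–Sós–Turán: let r_1, ..., r_64 be the row sums and z = Σ r_i the total number of 1s. Each pair of columns can share at most one row with both entries 1 (else a 2×2 all-ones block appears), so Σ_i C(r_i, 2) ≤ C(116, 2) = 6670. By convexity Σ_i C(r_i, 2) ≥ 64·C(z/64, 2) = z(z − 64)/(2·64), giving z² − 64z − 64·116·115 ≤ 0 and hence z ≤ (1/2)[64 + √(4096 + 4·853760)] = (1/2)[64 + √3419136] ≈ (1/2)(64 + 1849.0906) = 956.5453.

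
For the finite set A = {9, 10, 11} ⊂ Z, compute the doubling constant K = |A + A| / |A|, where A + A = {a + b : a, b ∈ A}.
K = |A + A| / |A| = 5/3

Enumerate A + A = {a + b : a, b ∈ A}. With |A| = 3, there are |A|^2 = 9 ordered sum pairs; collecting distinct values, A + A = {18, 19, 20, 21, 22}, so |A + A| = 5. Thus K = 5/3. Here |A + A| = 2|A| − 1 = 5, the minimum possible — so K = 5/3 is minimal, which holds iff A is an arithmetic progression.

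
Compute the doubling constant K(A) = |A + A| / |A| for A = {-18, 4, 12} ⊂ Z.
K = |A + A| / |A| = 6/3 = 2

Enumerate A + A = {a + b : a, b ∈ A}. With |A| = 3, there are |A|^2 = 9 ordered sum pairs; collecting distinct values, A + A = {-36, -14, -6, 8, 16, 24}, so |A + A| = 6. Thus K = 6/3 = 2. For comparison, the minimum possible |A + A| over all 3-element sets is 2·3 − 1 = 5 (so min K = 5/3), attained only by arithmetic progressions.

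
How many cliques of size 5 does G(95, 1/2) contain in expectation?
E[# K_5] = C(95, 5) · (1/2)^C(5, 2) = 57940519 / 2^10 ≈ 56582.538086

For each 5-subset S of vertices (there are C(95, 5) = 57940519 such S), let X_S = 1 if S induces a K_5 (all C(5, 2) = 10 edges present). Then P(X_S = 1) = (1/2)^10 = 1/1024. By linearity of expectation, E[# K_5] = C(95, 5) · (1/2)^10 = 57940519 / 1024 ≈ 56582.538086.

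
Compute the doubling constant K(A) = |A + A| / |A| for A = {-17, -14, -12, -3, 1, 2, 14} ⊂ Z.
K = |A + A| / |A| = 26/7

Enumerate A + A = {a + b : a, b ∈ A}. With |A| = 7, there are |A|^2 = 49 ordered sum pairs; collecting distinct values, A + A = {-34, -31, -29, -28, -26, -24, -20, -17, -16, -15, -13, -12, -11, -10, -6, -3, -2, -1, 0, 2, 3, 4, 11, 15, 16, 28}, so |A + A| = 26. Thus K = 26/7. For comparison, the minimum possible |A + A| over all 7-element sets is 2·7 − 1 = 13 (so min K = 13/7), attained only by arithmetic progressions.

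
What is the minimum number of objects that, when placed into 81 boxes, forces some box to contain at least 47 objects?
n = (47 − 1)·81 + 1 = 3727

By the generalised pigeonhole principle, to guarantee some box contains ≥ r objects we need more than (r − 1) · k objects total. Threshold: n = (r − 1) · k + 1. With r = 47 and k = 81: n = 46 · 81 + 1 = 3726 + 1 = 3727. For n = 3726 = 46 · 81, we can put exactly 46 objects in every box, avoiding 47 in any single one — so 3727 is tight.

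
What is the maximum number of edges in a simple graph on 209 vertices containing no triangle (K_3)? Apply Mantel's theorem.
ex(209, K_3) = ⌊209^2/4⌋ = 10920

Mantel (1907): a triangle-free graph on n vertices has at most ⌊n^2/4⌋ edges, with equality for the complete bipartite graph K_{⌊n/2⌋, ⌈n/2⌉}. For n = 209: ⌊209^2/4⌋ = ⌊43681/4⌋ = 10920. The extremal graph is K_{104, 105}, which has 104·105 = 10920 edges.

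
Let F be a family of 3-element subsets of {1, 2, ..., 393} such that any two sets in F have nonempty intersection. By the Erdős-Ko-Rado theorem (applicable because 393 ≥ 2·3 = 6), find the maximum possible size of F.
max |F| = C(392, 2) = 76636

Erdős-Ko-Rado (1961): when n ≥ 2k, max |F| = C(n−1, k−1). The bound is attained by the star {A : i ∈ A} for any fixed i ∈ [n]. Here C(393−1, 3−1) = C(392, 2) = 76636.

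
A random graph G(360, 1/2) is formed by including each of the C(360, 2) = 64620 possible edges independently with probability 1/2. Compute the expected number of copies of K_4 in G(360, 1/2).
E[# K_4] = C(360, 4) · (1/2)^C(4, 2) = 688235310 / 2^6 = 344117655/32 = 10753676.71875

For each 4-subset S of vertices (there are C(360, 4) = 688235310 such S), let X_S = 1 if S induces a K_4 (all C(4, 2) = 6 edges present). Then P(X_S = 1) = (1/2)^6 = 1/64. By linearity of expectation, E[# K_4] = C(360, 4) · (1/2)^6 = 688235310 / 64 = 344117655/32 = 10753676.71875.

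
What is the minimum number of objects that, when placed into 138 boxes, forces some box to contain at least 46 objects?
n = (46 − 1)·138 + 1 = 6211

By the generalised pigeonhole principle, to guarantee some box contains ≥ r objects we need more than (r − 1) · k objects total. Threshold: n = (r − 1) · k + 1. With r = 46 and k = 138: n = 45 · 138 + 1 = 6210 + 1 = 6211. For n = 6210 = 45 · 138, we can put exactly 45 objects in every box, avoiding 46 in any single one — so 6211 is tight.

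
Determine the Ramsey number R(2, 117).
R(2, 117) = 117

R(2, k) = k for all k ≥ 2: in a 2-colouring of K_k, either some edge is red (a red K_2) or all edges are blue (a blue K_k). And K_{116} coloured all-blue has no blue K_117, so R(2, 117) > 116. Hence R(2, 117) = 117.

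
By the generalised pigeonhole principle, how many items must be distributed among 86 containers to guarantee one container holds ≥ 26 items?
n = (26 − 1)·86 + 1 = 2151

By the generalised pigeonhole principle, to guarantee some box contains ≥ r objects we need more than (r − 1) · k objects total. Threshold: n = (r − 1) · k + 1. With r = 26 and k = 86: n = 25 · 86 + 1 = 2150 + 1 = 2151. For n = 2150 = 25 · 86, we can put exactly 25 objects in every box, avoiding 26 in any single one — so 2151 is tight.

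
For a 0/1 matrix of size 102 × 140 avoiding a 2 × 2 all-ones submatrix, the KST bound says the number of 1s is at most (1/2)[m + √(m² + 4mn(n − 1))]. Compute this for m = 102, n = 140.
z(102, 140; 2, 2) ≤ (1/2)[102 + √(102² + 4·102·140·139)] = (1/2)[102 + √7950084] = 1460.7947

Kővári–Sós–Turán: let r_1, ..., r_102 be the row sums and z = Σ r_i the total number of 1s. Each pair of columns can share at most one row with both entries 1 (else a 2×2 all-ones block appears), so Σ_i C(r_i, 2) ≤ C(140, 2) = 9730. By convexity Σ_i C(r_i, 2) ≥ 102·C(z/102, 2) = z(z − 102)/(2·102), giving z² − 102z − 102·140·139 ≤ 0 and hence z ≤ (1/2)[102 + √(10404 + 4·1984920)] = (1/2)[102 + √7950084] ≈ (1/2)(102 + 2819.5893) = 1460.7947.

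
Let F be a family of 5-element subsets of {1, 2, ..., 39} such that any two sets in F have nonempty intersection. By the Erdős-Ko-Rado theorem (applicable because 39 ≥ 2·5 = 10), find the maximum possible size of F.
max |F| = C(38, 4) = 73815

The Erdős-Ko-Rado theorem states: for n ≥ 2k, an intersecting family of k-subsets of an n-element set has size at most C(n − 1, k − 1), with equality for 'star' families {A ⊆ [n] : |A| = k, i ∈ A} (fix an element i). For n = 39, k = 5: C(38, 4) = 73815.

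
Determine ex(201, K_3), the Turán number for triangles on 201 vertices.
ex(201, K_3) = ⌊201^2/4⌋ = 10100

Mantel (1907): a triangle-free graph on n vertices has at most ⌊n^2/4⌋ edges, with equality for the complete bipartite graph K_{⌊n/2⌋, ⌈n/2⌉}. For n = 201: ⌊201^2/4⌋ = ⌊40401/4⌋ = 10100. The extremal graph is K_{100, 101}, which has 100·101 = 10100 edges.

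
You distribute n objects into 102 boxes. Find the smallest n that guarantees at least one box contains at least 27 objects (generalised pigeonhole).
n = (27 − 1)·102 + 1 = 2653

By the generalised pigeonhole principle, to guarantee some box contains ≥ r objects we need more than (r − 1) · k objects total. Threshold: n = (r − 1) · k + 1. With r = 27 and k = 102: n = 26 · 102 + 1 = 2652 + 1 = 2653. For n = 2652 = 26 · 102, we can put exactly 26 objects in every box, avoiding 27 in any single one — so 2653 is tight.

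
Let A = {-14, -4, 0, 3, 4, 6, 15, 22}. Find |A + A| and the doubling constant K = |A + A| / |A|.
K = |A + A| / |A| = 31/8

Enumerate A + A = {a + b : a, b ∈ A}. With |A| = 8, there are |A|^2 = 64 ordered sum pairs; collecting distinct values, A + A = {-28, -18, -14, -11, -10, -8, -4, -1, 0, 1, 2, 3, 4, 6, 7, 8, 9, 10, 11, 12, 15, 18, 19, 21, 22, 25, 26, 28, 30, 37, 44}, so |A + A| = 31. Thus K = 31/8. For comparison, the minimum possible |A + A| over all 8-element sets is 2·8 − 1 = 15 (so min K = 15/8), attained only by arithmetic progressions.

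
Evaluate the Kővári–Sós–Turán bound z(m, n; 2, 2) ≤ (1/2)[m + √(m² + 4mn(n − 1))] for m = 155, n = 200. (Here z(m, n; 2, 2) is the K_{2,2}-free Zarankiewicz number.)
z(155, 200; 2, 2) ≤ (1/2)[155 + √(155² + 4·155·200·199)] = (1/2)[155 + √24700025] = 2562.456

Kővári–Sós–Turán: let r_1, ..., r_155 be the row sums and z = Σ r_i the total number of 1s. Each pair of columns can share at most one row with both entries 1 (else a 2×2 all-ones block appears), so Σ_i C(r_i, 2) ≤ C(200, 2) = 19900. By convexity Σ_i C(r_i, 2) ≥ 155·C(z/155, 2) = z(z − 155)/(2·155), giving z² − 155z − 155·200·199 ≤ 0 and hence z ≤ (1/2)[155 + √(24025 + 4·6169000)] = (1/2)[155 + √24700025] ≈ (1/2)(155 + 4969.912) = 2562.456.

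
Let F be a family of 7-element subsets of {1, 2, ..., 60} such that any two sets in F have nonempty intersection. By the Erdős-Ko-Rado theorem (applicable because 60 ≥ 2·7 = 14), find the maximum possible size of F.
max |F| = C(59, 6) = 45057474

Erdős-Ko-Rado (1961): when n ≥ 2k, max |F| = C(n−1, k−1). The bound is attained by the star {A : i ∈ A} for any fixed i ∈ [n]. Here C(60−1, 7−1) = C(59, 6) = 45057474.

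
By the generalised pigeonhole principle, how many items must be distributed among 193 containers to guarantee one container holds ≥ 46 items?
n = (46 − 1)·193 + 1 = 8686

By the generalised pigeonhole principle, to guarantee some box contains ≥ r objects we need more than (r − 1) · k objects total. Threshold: n = (r − 1) · k + 1. With r = 46 and k = 193: n = 45 · 193 + 1 = 8685 + 1 = 8686. For n = 8685 = 45 · 193, we can put exactly 45 objects in every box, avoiding 46 in any single one — so 8686 is tight.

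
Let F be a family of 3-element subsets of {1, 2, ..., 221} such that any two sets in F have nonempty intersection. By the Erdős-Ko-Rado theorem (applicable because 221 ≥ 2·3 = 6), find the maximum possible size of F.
max |F| = C(220, 2) = 24090

Erdős-Ko-Rado (1961): when n ≥ 2k, max |F| = C(n−1, k−1). The bound is attained by the star {A : i ∈ A} for any fixed i ∈ [n]. Here C(221−1, 3−1) = C(220, 2) = 24090.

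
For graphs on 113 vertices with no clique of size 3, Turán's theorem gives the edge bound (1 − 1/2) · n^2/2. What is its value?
Turán density bound = (1/2) · 113^2/2 = 12769/4 ≈ 3192.25

Turán's theorem: ex(n, K_{r+1}) is achieved by the complete r-partite Turán graph T(n, r) with parts as balanced as possible, and is at most (1 − 1/r) · n^2/2. For r = 2, n = 113: the density bound is (1/2) · 12769/2 = 12769/4 ≈ 3192.25. The integer-valued extremum is e(T(113, 2)) = 3192, which is strictly less than the density bound 12769/4 since 2 ∤ 113 (the parts of T(113, 2) cannot all be equal).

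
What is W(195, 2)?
W(195, 2) = 195 + 1 = 196

A 2-term AP is any pair of integers, so a monochromatic 2-AP exists iff some colour is used at least twice. With 195 colours, the colouring i ↦ i on {1, ..., 195} uses each colour once, avoiding any monochromatic pair, so W(195, 2) > 195. For {1, ..., 196}, pigeonhole forces two integers of the same colour, which form a monochromatic 2-AP. Hence W(195, 2) = 196.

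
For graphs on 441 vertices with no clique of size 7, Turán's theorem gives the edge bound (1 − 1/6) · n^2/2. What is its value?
Turán density bound = (5/6) · 441^2/2 = 324135/4 ≈ 81033.75

Turán's theorem: ex(n, K_{r+1}) is achieved by the complete r-partite Turán graph T(n, r) with parts as balanced as possible, and is at most (1 − 1/r) · n^2/2. For r = 6, n = 441: the density bound is (5/6) · 194481/2 = 324135/4 ≈ 81033.75. The integer-valued extremum is e(T(441, 6)) = 81033, which is strictly less than the density bound 324135/4 since 6 ∤ 441 (the parts of T(441, 6) cannot all be equal).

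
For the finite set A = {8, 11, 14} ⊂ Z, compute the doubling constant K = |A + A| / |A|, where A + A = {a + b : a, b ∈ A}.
K = |A + A| / |A| = 5/3

Enumerate A + A = {a + b : a, b ∈ A}. With |A| = 3, there are |A|^2 = 9 ordered sum pairs; collecting distinct values, A + A = {16, 19, 22, 25, 28}, so |A + A| = 5. Thus K = 5/3. Here |A + A| = 2|A| − 1 = 5, the minimum possible — so K = 5/3 is minimal, which holds iff A is an arithmetic progression.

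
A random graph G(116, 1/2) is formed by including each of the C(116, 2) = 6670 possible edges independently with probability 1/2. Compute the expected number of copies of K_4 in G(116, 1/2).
E[# K_4] = C(116, 4) · (1/2)^C(4, 2) = 7160245 / 2^6 = 111878.828125

For each 4-subset S of vertices (there are C(116, 4) = 7160245 such S), let X_S = 1 if S induces a K_4 (all C(4, 2) = 6 edges present). Then P(X_S = 1) = (1/2)^6 = 1/64. By linearity of expectation, E[# K_4] = C(116, 4) · (1/2)^6 = 7160245 / 64 = 111878.828125.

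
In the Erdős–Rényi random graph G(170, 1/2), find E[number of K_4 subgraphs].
E[# K_4] = C(170, 4) · (1/2)^C(4, 2) = 33585370 / 2^6 = 16792685/32 = 524771.40625

For each 4-subset S of vertices (there are C(170, 4) = 33585370 such S), let X_S = 1 if S induces a K_4 (all C(4, 2) = 6 edges present). Then P(X_S = 1) = (1/2)^6 = 1/64. By linearity of expectation, E[# K_4] = C(170, 4) · (1/2)^6 = 33585370 / 64 = 16792685/32 = 524771.40625.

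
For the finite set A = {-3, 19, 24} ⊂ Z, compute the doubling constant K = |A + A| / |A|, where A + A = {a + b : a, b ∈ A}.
K = |A + A| / |A| = 6/3 = 2

Enumerate A + A = {a + b : a, b ∈ A}. With |A| = 3, there are |A|^2 = 9 ordered sum pairs; collecting distinct values, A + A = {-6, 16, 21, 38, 43, 48}, so |A + A| = 6. Thus K = 6/3 = 2. For comparison, the minimum possible |A + A| over all 3-element sets is 2·3 − 1 = 5 (so min K = 5/3), attained only by arithmetic progressions.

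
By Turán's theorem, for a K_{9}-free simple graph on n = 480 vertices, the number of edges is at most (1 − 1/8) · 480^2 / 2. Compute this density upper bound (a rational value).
Turán density bound = (7/8) · 480^2/2 = 100800

Turán's theorem: ex(n, K_{r+1}) is achieved by the complete r-partite Turán graph T(n, r) with parts as balanced as possible, and is at most (1 − 1/r) · n^2/2. For r = 8, n = 480: the density bound is (7/8) · 230400/2 = 100800. Since 8 ∣ 480, the Turán graph T(480, 8) has parts of equal size 60, and its edge count e(T(480, 8)) = 100800 attains the density bound exactly.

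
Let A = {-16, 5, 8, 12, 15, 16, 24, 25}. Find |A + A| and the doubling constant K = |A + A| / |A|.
K = |A + A| / |A| = 31/8

Enumerate A + A = {a + b : a, b ∈ A}. With |A| = 8, there are |A|^2 = 64 ordered sum pairs; collecting distinct values, A + A = {-32, -11, -8, -4, -1, 0, 8, 9, 10, 13, 16, 17, 20, 21, 23, 24, 27, 28, 29, 30, 31, 32, 33, 36, 37, 39, 40, 41, 48, 49, 50}, so |A + A| = 31. Thus K = 31/8. For comparison, the minimum possible |A + A| over all 8-element sets is 2·8 − 1 = 15 (so min K = 15/8), attained only by arithmetic progressions.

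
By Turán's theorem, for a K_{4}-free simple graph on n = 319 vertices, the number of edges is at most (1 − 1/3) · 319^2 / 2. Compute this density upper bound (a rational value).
Turán density bound = (2/3) · 319^2/2 = 101761/3 ≈ 33920.3333

Turán's theorem: ex(n, K_{r+1}) is achieved by the complete r-partite Turán graph T(n, r) with parts as balanced as possible, and is at most (1 − 1/r) · n^2/2. For r = 3, n = 319: the density bound is (2/3) · 101761/2 = 101761/3 ≈ 33920.3333. The integer-valued extremum is e(T(319, 3)) = 33920, which is strictly less than the density bound 101761/3 since 3 ∤ 319 (the parts of T(319, 3) cannot all be equal).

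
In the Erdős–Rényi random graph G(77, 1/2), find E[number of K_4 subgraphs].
E[# K_4] = C(77, 4) · (1/2)^C(4, 2) = 1353275 / 2^6 = 21144.921875

For each 4-subset S of vertices (there are C(77, 4) = 1353275 such S), let X_S = 1 if S induces a K_4 (all C(4, 2) = 6 edges present). Then P(X_S = 1) = (1/2)^6 = 1/64. By linearity of expectation, E[# K_4] = C(77, 4) · (1/2)^6 = 1353275 / 64 = 21144.921875.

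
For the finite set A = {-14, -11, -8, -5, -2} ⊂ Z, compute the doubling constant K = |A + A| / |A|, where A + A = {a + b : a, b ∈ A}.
K = |A + A| / |A| = 9/5

Enumerate A + A = {a + b : a, b ∈ A}. With |A| = 5, there are |A|^2 = 25 ordered sum pairs; collecting distinct values, A + A = {-28, -25, -22, -19, -16, -13, -10, -7, -4}, so |A + A| = 9. Thus K = 9/5. Here |A + A| = 2|A| − 1 = 9, the minimum possible — so K = 9/5 is minimal, which holds iff A is an arithmetic progression.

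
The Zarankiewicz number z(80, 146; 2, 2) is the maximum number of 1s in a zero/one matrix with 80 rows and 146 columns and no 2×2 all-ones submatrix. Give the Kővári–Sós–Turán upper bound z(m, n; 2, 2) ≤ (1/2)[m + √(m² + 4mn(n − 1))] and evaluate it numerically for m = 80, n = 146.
z(80, 146; 2, 2) ≤ (1/2)[80 + √(80² + 4·80·146·145)] = (1/2)[80 + √6780800] = 1341.9985

Kővári–Sós–Turán: let r_1, ..., r_80 be the row sums and z = Σ r_i the total number of 1s. Each pair of columns can share at most one row with both entries 1 (else a 2×2 all-ones block appears), so Σ_i C(r_i, 2) ≤ C(146, 2) = 10585. By convexity Σ_i C(r_i, 2) ≥ 80·C(z/80, 2) = z(z − 80)/(2·80), giving z² − 80z − 80·146·145 ≤ 0 and hence z ≤ (1/2)[80 + √(6400 + 4·1693600)] = (1/2)[80 + √6780800] ≈ (1/2)(80 + 2603.9969) = 1341.9985.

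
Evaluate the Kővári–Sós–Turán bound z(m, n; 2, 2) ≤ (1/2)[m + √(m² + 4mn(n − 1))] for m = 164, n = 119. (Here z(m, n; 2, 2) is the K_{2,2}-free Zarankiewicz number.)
z(164, 119; 2, 2) ≤ (1/2)[164 + √(164² + 4·164·119·118)] = (1/2)[164 + √9238448] = 1601.7408

Kővári–Sós–Turán: let r_1, ..., r_164 be the row sums and z = Σ r_i the total number of 1s. Each pair of columns can share at most one row with both entries 1 (else a 2×2 all-ones block appears), so Σ_i C(r_i, 2) ≤ C(119, 2) = 7021. By convexity Σ_i C(r_i, 2) ≥ 164·C(z/164, 2) = z(z − 164)/(2·164), giving z² − 164z − 164·119·118 ≤ 0 and hence z ≤ (1/2)[164 + √(26896 + 4·2302888)] = (1/2)[164 + √9238448] ≈ (1/2)(164 + 3039.4815) = 1601.7408.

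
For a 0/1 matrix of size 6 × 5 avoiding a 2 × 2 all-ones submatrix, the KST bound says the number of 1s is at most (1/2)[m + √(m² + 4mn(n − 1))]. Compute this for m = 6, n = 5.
z(6, 5; 2, 2) ≤ (1/2)[6 + √(6² + 4·6·5·4)] = (1/2)[6 + √516] = 14.3578

Kővári–Sós–Turán: let r_1, ..., r_6 be the row sums and z = Σ r_i the total number of 1s. Each pair of columns can share at most one row with both entries 1 (else a 2×2 all-ones block appears), so Σ_i C(r_i, 2) ≤ C(5, 2) = 10. By convexity Σ_i C(r_i, 2) ≥ 6·C(z/6, 2) = z(z − 6)/(2·6), giving z² − 6z − 6·5·4 ≤ 0 and hence z ≤ (1/2)[6 + √(36 + 4·120)] = (1/2)[6 + √516] ≈ (1/2)(6 + 22.7156) = 14.3578.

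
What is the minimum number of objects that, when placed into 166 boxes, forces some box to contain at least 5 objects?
n = (5 − 1)·166 + 1 = 665

By the generalised pigeonhole principle, to guarantee some box contains ≥ r objects we need more than (r − 1) · k objects total. Threshold: n = (r − 1) · k + 1. With r = 5 and k = 166: n = 4 · 166 + 1 = 664 + 1 = 665. For n = 664 = 4 · 166, we can put exactly 4 objects in every box, avoiding 5 in any single one — so 665 is tight.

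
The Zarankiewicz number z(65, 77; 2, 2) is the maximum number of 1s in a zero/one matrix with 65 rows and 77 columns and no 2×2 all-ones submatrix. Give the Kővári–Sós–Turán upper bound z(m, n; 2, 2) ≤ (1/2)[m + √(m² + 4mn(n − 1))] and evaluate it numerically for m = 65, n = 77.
z(65, 77; 2, 2) ≤ (1/2)[65 + √(65² + 4·65·77·76)] = (1/2)[65 + √1525745] = 650.1053

Kővári–Sós–Turán: let r_1, ..., r_65 be the row sums and z = Σ r_i the total number of 1s. Each pair of columns can share at most one row with both entries 1 (else a 2×2 all-ones block appears), so Σ_i C(r_i, 2) ≤ C(77, 2) = 2926. By convexity Σ_i C(r_i, 2) ≥ 65·C(z/65, 2) = z(z − 65)/(2·65), giving z² − 65z − 65·77·76 ≤ 0 and hence z ≤ (1/2)[65 + √(4225 + 4·380380)] = (1/2)[65 + √1525745] ≈ (1/2)(65 + 1235.2105) = 650.1053.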